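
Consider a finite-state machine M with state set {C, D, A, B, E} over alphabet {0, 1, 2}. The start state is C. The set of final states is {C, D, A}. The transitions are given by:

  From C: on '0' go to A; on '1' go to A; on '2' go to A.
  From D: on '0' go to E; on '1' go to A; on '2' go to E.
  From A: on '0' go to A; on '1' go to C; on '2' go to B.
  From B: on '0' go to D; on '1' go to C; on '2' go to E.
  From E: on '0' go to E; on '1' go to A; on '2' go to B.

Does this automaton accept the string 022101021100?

C → A → B → E → A → A → C → A → B → C → A → A → A
End state A is accepting.

Yes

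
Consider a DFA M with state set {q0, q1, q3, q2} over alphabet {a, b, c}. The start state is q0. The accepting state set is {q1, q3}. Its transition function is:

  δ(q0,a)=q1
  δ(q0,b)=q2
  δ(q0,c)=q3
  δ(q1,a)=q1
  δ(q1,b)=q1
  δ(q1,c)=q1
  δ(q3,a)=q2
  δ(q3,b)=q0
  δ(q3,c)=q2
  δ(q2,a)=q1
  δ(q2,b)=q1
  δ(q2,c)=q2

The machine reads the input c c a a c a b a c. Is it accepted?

Yes

q0 → q3 → q2 → q1 → q1 → q1 → q1 → q1 → q1 → q1
End state q1 is accepting.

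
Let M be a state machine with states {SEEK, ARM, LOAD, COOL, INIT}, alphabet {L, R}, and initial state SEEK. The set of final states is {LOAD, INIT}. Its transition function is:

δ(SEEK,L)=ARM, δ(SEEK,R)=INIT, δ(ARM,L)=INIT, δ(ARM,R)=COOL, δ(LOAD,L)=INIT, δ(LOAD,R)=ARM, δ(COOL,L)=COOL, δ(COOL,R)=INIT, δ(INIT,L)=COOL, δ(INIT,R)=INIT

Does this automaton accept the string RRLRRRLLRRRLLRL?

No

SEEK → INIT → INIT → COOL → INIT → INIT → INIT → COOL → COOL → INIT → INIT → INIT → COOL → COOL → INIT → COOL
End state COOL is not accepting.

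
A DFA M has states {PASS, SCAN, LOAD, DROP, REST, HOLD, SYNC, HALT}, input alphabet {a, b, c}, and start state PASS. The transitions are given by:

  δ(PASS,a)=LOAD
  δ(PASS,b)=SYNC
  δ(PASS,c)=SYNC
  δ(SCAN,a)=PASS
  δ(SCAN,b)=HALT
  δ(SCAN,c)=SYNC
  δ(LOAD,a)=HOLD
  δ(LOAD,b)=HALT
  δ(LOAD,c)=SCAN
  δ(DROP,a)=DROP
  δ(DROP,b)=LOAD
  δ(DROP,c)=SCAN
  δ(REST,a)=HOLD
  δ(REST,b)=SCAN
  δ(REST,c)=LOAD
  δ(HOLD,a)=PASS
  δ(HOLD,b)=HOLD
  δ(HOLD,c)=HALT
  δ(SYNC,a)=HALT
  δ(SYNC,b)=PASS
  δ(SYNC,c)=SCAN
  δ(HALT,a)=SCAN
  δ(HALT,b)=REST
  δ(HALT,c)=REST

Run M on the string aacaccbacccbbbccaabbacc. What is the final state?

REST

PASS → LOAD → HOLD → HALT → SCAN → SYNC → SCAN → HALT → SCAN → SYNC → SCAN → SYNC → PASS → SYNC → PASS → SYNC → SCAN → PASS → LOAD → HALT → REST → HOLD → HALT → REST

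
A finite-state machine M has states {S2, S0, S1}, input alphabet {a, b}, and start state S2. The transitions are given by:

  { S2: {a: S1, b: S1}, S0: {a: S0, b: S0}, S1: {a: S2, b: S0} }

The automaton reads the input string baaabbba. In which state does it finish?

Trace: S2 -b-> S1 -a-> S2 -a-> S1 -a-> S2 -b-> S1 -b-> S0 -b-> S0 -a-> S0

S0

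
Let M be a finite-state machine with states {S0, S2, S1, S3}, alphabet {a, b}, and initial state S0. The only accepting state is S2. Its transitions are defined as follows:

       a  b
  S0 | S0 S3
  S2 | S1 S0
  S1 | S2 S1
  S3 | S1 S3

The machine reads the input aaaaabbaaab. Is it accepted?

start at S0
read 'a': S0 → S0
read 'a': S0 → S0
read 'a': S0 → S0
read 'a': S0 → S0
read 'a': S0 → S0
read 'b': S0 → S3
read 'b': S3 → S3
read 'a': S3 → S1
read 'a': S1 → S2
read 'a': S2 → S1
read 'b': S1 → S1
End state S1 is not accepting.

No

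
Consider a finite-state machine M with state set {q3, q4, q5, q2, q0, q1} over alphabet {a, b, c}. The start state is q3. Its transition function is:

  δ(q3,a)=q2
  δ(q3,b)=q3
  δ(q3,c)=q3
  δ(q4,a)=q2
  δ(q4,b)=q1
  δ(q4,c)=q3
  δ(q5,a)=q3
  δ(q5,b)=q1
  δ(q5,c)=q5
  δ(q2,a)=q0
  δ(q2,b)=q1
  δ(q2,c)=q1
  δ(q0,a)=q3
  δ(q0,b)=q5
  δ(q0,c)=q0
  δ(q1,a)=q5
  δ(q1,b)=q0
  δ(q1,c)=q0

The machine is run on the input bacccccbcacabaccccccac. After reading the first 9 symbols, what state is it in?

q5

start at q3
read 'b': q3 → q3
read 'a': q3 → q2
read 'c': q2 → q1
read 'c': q1 → q0
read 'c': q0 → q0
read 'c': q0 → q0
read 'c': q0 → q0
read 'b': q0 → q5
read 'c': q5 → q5
After 9 symbols: q5.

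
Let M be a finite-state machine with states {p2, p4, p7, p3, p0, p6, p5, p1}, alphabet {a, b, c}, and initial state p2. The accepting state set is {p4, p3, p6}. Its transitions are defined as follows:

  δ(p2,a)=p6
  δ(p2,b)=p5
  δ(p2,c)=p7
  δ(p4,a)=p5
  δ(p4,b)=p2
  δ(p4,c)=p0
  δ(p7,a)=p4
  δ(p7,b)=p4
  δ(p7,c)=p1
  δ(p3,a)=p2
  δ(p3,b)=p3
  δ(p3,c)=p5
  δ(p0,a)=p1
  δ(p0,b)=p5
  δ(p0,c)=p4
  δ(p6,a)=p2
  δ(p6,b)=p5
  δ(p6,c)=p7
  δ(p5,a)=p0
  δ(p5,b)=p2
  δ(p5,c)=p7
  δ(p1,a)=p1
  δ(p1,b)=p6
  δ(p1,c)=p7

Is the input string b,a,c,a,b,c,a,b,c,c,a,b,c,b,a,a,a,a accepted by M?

No

start at p2
read 'b': p2 → p5
read 'a': p5 → p0
read 'c': p0 → p4
read 'a': p4 → p5
read 'b': p5 → p2
read 'c': p2 → p7
read 'a': p7 → p4
read 'b': p4 → p2
read 'c': p2 → p7
read 'c': p7 → p1
read 'a': p1 → p1
read 'b': p1 → p6
read 'c': p6 → p7
read 'b': p7 → p4
read 'a': p4 → p5
read 'a': p5 → p0
read 'a': p0 → p1
read 'a': p1 → p1
End state p1 is not accepting.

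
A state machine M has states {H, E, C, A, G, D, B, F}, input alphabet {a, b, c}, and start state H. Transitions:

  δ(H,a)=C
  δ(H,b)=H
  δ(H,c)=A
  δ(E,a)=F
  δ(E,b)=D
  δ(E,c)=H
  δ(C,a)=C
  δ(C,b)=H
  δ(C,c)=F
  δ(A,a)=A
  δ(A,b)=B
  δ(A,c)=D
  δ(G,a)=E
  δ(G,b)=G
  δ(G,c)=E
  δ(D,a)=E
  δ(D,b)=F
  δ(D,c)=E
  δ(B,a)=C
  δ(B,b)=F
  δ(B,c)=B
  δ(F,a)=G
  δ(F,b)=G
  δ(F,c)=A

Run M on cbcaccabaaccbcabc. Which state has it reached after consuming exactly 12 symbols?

A

start at H
read 'c': H → A
read 'b': A → B
read 'c': B → B
read 'a': B → C
read 'c': C → F
read 'c': F → A
read 'a': A → A
read 'b': A → B
read 'a': B → C
read 'a': C → C
read 'c': C → F
read 'c': F → A
After 12 symbols: A.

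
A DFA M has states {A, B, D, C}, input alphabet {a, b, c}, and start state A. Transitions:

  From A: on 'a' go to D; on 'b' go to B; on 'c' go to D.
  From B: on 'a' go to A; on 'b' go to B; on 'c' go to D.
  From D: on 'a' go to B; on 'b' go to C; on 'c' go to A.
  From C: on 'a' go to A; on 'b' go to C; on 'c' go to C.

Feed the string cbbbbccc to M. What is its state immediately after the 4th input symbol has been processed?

Trace: A -c-> D -b-> C -b-> C -b-> C
After 4 symbols: C.

C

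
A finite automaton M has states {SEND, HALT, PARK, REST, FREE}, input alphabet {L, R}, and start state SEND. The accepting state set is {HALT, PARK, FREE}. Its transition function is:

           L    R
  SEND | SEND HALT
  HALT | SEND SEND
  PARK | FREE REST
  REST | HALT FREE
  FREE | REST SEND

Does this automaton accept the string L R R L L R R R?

Yes

SEND → SEND → HALT → SEND → SEND → SEND → HALT → SEND → HALT
End state HALT is accepting.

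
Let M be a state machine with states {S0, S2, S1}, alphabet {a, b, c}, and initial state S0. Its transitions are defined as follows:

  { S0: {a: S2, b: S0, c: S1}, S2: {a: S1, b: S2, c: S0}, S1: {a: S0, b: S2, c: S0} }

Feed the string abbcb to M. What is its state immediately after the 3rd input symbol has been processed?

Trace: S0 -a-> S2 -b-> S2 -b-> S2
After 3 symbols: S2.

S2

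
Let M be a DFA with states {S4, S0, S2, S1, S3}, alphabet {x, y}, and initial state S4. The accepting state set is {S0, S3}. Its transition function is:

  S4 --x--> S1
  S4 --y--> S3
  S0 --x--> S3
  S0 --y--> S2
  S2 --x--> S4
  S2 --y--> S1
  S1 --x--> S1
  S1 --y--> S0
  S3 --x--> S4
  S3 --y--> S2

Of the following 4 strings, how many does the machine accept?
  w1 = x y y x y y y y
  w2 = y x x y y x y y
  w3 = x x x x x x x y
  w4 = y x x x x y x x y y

w1:
  start at S4
  read 'x': S4 → S1
  read 'y': S1 → S0
  read 'y': S0 → S2
  read 'x': S2 → S4
  read 'y': S4 → S3
  read 'y': S3 → S2
  read 'y': S2 → S1
  read 'y': S1 → S0
  end S0, accepted
w2:
  start at S4
  read 'y': S4 → S3
  read 'x': S3 → S4
  read 'x': S4 → S1
  read 'y': S1 → S0
  read 'y': S0 → S2
  read 'x': S2 → S4
  read 'y': S4 → S3
  read 'y': S3 → S2
  end S2, rejected
w3:
  start at S4
  read 'x': S4 → S1
  read 'x': S1 → S1
  read 'x': S1 → S1
  read 'x': S1 → S1
  read 'x': S1 → S1
  read 'x': S1 → S1
  read 'x': S1 → S1
  read 'y': S1 → S0
  end S0, accepted
w4:
  start at S4
  read 'y': S4 → S3
  read 'x': S3 → S4
  read 'x': S4 → S1
  read 'x': S1 → S1
  read 'x': S1 → S1
  read 'y': S1 → S0
  read 'x': S0 → S3
  read 'x': S3 → S4
  read 'y': S4 → S3
  read 'y': S3 → S2
  end S2, rejected

2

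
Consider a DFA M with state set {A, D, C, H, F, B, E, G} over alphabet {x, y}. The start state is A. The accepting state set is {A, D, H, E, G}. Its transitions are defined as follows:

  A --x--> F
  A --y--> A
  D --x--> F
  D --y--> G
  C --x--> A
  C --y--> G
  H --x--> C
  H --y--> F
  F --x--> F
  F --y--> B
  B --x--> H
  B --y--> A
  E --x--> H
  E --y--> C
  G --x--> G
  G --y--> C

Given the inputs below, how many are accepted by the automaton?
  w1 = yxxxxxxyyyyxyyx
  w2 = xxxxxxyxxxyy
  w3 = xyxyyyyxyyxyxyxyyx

w1:
  start at A
  read 'y': A → A
  read 'x': A → F
  read 'x': F → F
  read 'x': F → F
  read 'x': F → F
  read 'x': F → F
  read 'x': F → F
  read 'y': F → B
  read 'y': B → A
  read 'y': A → A
  read 'y': A → A
  read 'x': A → F
  read 'y': F → B
  read 'y': B → A
  read 'x': A → F
  end F, rejected
w2:
  start at A
  read 'x': A → F
  read 'x': F → F
  read 'x': F → F
  read 'x': F → F
  read 'x': F → F
  read 'x': F → F
  read 'y': F → B
  read 'x': B → H
  read 'x': H → C
  read 'x': C → A
  read 'y': A → A
  read 'y': A → A
  end A, accepted
w3:
  start at A
  read 'x': A → F
  read 'y': F → B
  read 'x': B → H
  read 'y': H → F
  read 'y': F → B
  read 'y': B → A
  read 'y': A → A
  read 'x': A → F
  read 'y': F → B
  read 'y': B → A
  read 'x': A → F
  read 'y': F → B
  read 'x': B → H
  read 'y': H → F
  read 'x': F → F
  read 'y': F → B
  read 'y': B → A
  read 'x': A → F
  end F, rejected

1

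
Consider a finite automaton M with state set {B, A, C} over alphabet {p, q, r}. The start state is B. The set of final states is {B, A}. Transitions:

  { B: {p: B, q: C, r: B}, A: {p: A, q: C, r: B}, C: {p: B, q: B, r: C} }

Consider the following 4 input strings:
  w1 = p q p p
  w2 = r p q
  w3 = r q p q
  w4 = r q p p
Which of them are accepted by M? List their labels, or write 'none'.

w1, w4

w1: B → B → C → B → B  → end B, accepted
w2: B → B → B → C  → end C, rejected
w3: B → B → C → B → C  → end C, rejected
w4: B → B → C → B → B  → end B, accepted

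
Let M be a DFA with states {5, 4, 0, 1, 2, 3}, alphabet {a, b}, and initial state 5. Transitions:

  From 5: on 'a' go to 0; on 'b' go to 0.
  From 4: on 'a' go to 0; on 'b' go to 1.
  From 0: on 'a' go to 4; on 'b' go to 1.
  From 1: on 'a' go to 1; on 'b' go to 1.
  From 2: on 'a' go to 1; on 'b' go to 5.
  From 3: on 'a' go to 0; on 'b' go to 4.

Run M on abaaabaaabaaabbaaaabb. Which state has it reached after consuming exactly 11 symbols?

start at 5
read 'a': 5 → 0
read 'b': 0 → 1
read 'a': 1 → 1
read 'a': 1 → 1
read 'a': 1 → 1
read 'b': 1 → 1
read 'a': 1 → 1
read 'a': 1 → 1
read 'a': 1 → 1
read 'b': 1 → 1
read 'a': 1 → 1
After 11 symbols: 1.

1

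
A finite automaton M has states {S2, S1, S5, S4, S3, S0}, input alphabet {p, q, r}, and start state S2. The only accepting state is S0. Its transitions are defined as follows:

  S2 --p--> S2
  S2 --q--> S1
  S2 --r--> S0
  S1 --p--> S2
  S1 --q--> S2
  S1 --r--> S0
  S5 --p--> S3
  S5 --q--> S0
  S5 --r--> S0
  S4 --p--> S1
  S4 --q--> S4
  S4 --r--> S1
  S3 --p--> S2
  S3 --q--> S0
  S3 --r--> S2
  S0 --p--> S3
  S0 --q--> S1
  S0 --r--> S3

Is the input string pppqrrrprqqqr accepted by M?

start at S2
read 'p': S2 → S2
read 'p': S2 → S2
read 'p': S2 → S2
read 'q': S2 → S1
read 'r': S1 → S0
read 'r': S0 → S3
read 'r': S3 → S2
read 'p': S2 → S2
read 'r': S2 → S0
read 'q': S0 → S1
read 'q': S1 → S2
read 'q': S2 → S1
read 'r': S1 → S0
End state S0 is accepting.

Yes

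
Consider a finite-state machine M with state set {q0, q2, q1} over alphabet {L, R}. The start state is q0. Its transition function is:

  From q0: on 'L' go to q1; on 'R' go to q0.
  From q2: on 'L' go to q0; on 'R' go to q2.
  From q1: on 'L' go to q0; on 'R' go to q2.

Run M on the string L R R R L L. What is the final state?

q1

start at q0
read 'L': q0 → q1
read 'R': q1 → q2
read 'R': q2 → q2
read 'R': q2 → q2
read 'L': q2 → q0
read 'L': q0 → q1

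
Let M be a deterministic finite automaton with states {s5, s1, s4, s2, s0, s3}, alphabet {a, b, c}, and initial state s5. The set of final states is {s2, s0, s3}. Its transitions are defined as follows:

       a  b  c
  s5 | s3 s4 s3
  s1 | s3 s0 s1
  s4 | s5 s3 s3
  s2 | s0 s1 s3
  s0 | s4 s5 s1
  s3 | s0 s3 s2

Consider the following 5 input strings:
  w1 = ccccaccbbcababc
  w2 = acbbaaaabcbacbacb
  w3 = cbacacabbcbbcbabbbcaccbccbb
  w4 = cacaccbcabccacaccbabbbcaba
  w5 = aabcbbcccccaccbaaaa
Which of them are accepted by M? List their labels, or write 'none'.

w1, w2, w4, w5

w1: Trace: s5 -c-> s3 -c-> s2 -c-> s3 -c-> s2 -a-> s0 -c-> s1 -c-> s1 -b-> s0 -b-> s5 -c-> s3 -a-> s0 -b-> s5 -a-> s3 -b-> s3 -c-> s2  → end s2, accepted
w2: Trace: s5 -a-> s3 -c-> s2 -b-> s1 -b-> s0 -a-> s4 -a-> s5 -a-> s3 -a-> s0 -b-> s5 -c-> s3 -b-> s3 -a-> s0 -c-> s1 -b-> s0 -a-> s4 -c-> s3 -b-> s3  → end s3, accepted
w3: Trace: s5 -c-> s3 -b-> s3 -a-> s0 -c-> s1 -a-> s3 -c-> s2 -a-> s0 -b-> s5 -b-> s4 -c-> s3 -b-> s3 -b-> s3 -c-> s2 -b-> s1 -a-> s3 -b-> s3 -b-> s3 -b-> s3 -c-> s2 -a-> s0 -c-> s1 -c-> s1 -b-> s0 -c-> s1 -c-> s1 -b-> s0 -b-> s5  → end s5, rejected
w4: Trace: s5 -c-> s3 -a-> s0 -c-> s1 -a-> s3 -c-> s2 -c-> s3 -b-> s3 -c-> s2 -a-> s0 -b-> s5 -c-> s3 -c-> s2 -a-> s0 -c-> s1 -a-> s3 -c-> s2 -c-> s3 -b-> s3 -a-> s0 -b-> s5 -b-> s4 -b-> s3 -c-> s2 -a-> s0 -b-> s5 -a-> s3  → end s3, accepted
w5: Trace: s5 -a-> s3 -a-> s0 -b-> s5 -c-> s3 -b-> s3 -b-> s3 -c-> s2 -c-> s3 -c-> s2 -c-> s3 -c-> s2 -a-> s0 -c-> s1 -c-> s1 -b-> s0 -a-> s4 -a-> s5 -a-> s3 -a-> s0  → end s0, accepted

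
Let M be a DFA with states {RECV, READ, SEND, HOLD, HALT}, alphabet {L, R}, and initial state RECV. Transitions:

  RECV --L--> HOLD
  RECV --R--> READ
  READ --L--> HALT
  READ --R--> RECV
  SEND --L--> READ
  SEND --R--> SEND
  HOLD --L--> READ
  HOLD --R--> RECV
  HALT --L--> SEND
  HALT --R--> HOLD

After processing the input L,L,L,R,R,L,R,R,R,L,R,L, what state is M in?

HOLD

start at RECV
read 'L': RECV → HOLD
read 'L': HOLD → READ
read 'L': READ → HALT
read 'R': HALT → HOLD
read 'R': HOLD → RECV
read 'L': RECV → HOLD
read 'R': HOLD → RECV
read 'R': RECV → READ
read 'R': READ → RECV
read 'L': RECV → HOLD
read 'R': HOLD → RECV
read 'L': RECV → HOLD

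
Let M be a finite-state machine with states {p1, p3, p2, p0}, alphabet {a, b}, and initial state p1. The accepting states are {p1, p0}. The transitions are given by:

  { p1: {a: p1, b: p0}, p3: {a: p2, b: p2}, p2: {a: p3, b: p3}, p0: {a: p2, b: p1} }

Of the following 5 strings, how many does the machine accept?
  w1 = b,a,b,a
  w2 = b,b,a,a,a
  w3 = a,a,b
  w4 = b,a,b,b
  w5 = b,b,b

3

w1:
  start at p1
  read 'b': p1 → p0
  read 'a': p0 → p2
  read 'b': p2 → p3
  read 'a': p3 → p2
  end p2, rejected
w2:
  start at p1
  read 'b': p1 → p0
  read 'b': p0 → p1
  read 'a': p1 → p1
  read 'a': p1 → p1
  read 'a': p1 → p1
  end p1, accepted
w3:
  start at p1
  read 'a': p1 → p1
  read 'a': p1 → p1
  read 'b': p1 → p0
  end p0, accepted
w4:
  start at p1
  read 'b': p1 → p0
  read 'a': p0 → p2
  read 'b': p2 → p3
  read 'b': p3 → p2
  end p2, rejected
w5:
  start at p1
  read 'b': p1 → p0
  read 'b': p0 → p1
  read 'b': p1 → p0
  end p0, accepted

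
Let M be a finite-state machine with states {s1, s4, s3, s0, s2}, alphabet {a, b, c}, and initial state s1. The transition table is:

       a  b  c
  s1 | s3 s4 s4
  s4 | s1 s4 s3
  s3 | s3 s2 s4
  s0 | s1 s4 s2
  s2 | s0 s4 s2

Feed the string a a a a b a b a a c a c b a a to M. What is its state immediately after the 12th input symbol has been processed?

s4

Trace: s1 -a-> s3 -a-> s3 -a-> s3 -a-> s3 -b-> s2 -a-> s0 -b-> s4 -a-> s1 -a-> s3 -c-> s4 -a-> s1 -c-> s4
After 12 symbols: s4.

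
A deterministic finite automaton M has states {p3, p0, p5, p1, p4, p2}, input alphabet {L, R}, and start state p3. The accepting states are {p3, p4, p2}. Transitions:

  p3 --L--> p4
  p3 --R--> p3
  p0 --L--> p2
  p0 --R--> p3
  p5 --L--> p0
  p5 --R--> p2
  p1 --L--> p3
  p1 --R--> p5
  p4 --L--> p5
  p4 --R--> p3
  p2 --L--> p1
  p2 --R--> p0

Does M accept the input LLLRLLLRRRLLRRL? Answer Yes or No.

start at p3
read 'L': p3 → p4
read 'L': p4 → p5
read 'L': p5 → p0
read 'R': p0 → p3
read 'L': p3 → p4
read 'L': p4 → p5
read 'L': p5 → p0
read 'R': p0 → p3
read 'R': p3 → p3
read 'R': p3 → p3
read 'L': p3 → p4
read 'L': p4 → p5
read 'R': p5 → p2
read 'R': p2 → p0
read 'L': p0 → p2
End state p2 is accepting.

Yes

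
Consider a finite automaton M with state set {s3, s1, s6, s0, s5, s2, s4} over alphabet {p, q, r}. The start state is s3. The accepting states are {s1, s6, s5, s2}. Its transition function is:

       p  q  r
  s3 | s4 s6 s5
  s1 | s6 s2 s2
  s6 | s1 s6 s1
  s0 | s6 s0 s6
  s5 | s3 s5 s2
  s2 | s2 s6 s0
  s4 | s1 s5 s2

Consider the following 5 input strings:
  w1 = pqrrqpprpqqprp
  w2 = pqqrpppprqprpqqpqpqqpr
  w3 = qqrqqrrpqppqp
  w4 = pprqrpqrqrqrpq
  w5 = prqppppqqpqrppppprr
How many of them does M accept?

w1:
  start at s3
  read 'p': s3 → s4
  read 'q': s4 → s5
  read 'r': s5 → s2
  read 'r': s2 → s0
  read 'q': s0 → s0
  read 'p': s0 → s6
  read 'p': s6 → s1
  read 'r': s1 → s2
  read 'p': s2 → s2
  read 'q': s2 → s6
  read 'q': s6 → s6
  read 'p': s6 → s1
  read 'r': s1 → s2
  read 'p': s2 → s2
  end s2, accepted
w2:
  start at s3
  read 'p': s3 → s4
  read 'q': s4 → s5
  read 'q': s5 → s5
  read 'r': s5 → s2
  read 'p': s2 → s2
  read 'p': s2 → s2
  read 'p': s2 → s2
  read 'p': s2 → s2
  read 'r': s2 → s0
  read 'q': s0 → s0
  read 'p': s0 → s6
  read 'r': s6 → s1
  read 'p': s1 → s6
  read 'q': s6 → s6
  read 'q': s6 → s6
  read 'p': s6 → s1
  read 'q': s1 → s2
  read 'p': s2 → s2
  read 'q': s2 → s6
  read 'q': s6 → s6
  read 'p': s6 → s1
  read 'r': s1 → s2
  end s2, accepted
w3:
  start at s3
  read 'q': s3 → s6
  read 'q': s6 → s6
  read 'r': s6 → s1
  read 'q': s1 → s2
  read 'q': s2 → s6
  read 'r': s6 → s1
  read 'r': s1 → s2
  read 'p': s2 → s2
  read 'q': s2 → s6
  read 'p': s6 → s1
  read 'p': s1 → s6
  read 'q': s6 → s6
  read 'p': s6 → s1
  end s1, accepted
w4:
  start at s3
  read 'p': s3 → s4
  read 'p': s4 → s1
  read 'r': s1 → s2
  read 'q': s2 → s6
  read 'r': s6 → s1
  read 'p': s1 → s6
  read 'q': s6 → s6
  read 'r': s6 → s1
  read 'q': s1 → s2
  read 'r': s2 → s0
  read 'q': s0 → s0
  read 'r': s0 → s6
  read 'p': s6 → s1
  read 'q': s1 → s2
  end s2, accepted
w5:
  start at s3
  read 'p': s3 → s4
  read 'r': s4 → s2
  read 'q': s2 → s6
  read 'p': s6 → s1
  read 'p': s1 → s6
  read 'p': s6 → s1
  read 'p': s1 → s6
  read 'q': s6 → s6
  read 'q': s6 → s6
  read 'p': s6 → s1
  read 'q': s1 → s2
  read 'r': s2 → s0
  read 'p': s0 → s6
  read 'p': s6 → s1
  read 'p': s1 → s6
  read 'p': s6 → s1
  read 'p': s1 → s6
  read 'r': s6 → s1
  read 'r': s1 → s2
  end s2, accepted

5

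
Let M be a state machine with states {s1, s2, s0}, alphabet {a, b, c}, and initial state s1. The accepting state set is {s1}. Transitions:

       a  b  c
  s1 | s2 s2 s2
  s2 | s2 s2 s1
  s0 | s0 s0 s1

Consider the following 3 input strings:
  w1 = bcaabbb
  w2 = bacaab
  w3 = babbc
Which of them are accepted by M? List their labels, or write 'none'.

w1: Trace: s1 -b-> s2 -c-> s1 -a-> s2 -a-> s2 -b-> s2 -b-> s2 -b-> s2  → end s2, rejected
w2: Trace: s1 -b-> s2 -a-> s2 -c-> s1 -a-> s2 -a-> s2 -b-> s2  → end s2, rejected
w3: Trace: s1 -b-> s2 -a-> s2 -b-> s2 -b-> s2 -c-> s1  → end s1, accepted

w3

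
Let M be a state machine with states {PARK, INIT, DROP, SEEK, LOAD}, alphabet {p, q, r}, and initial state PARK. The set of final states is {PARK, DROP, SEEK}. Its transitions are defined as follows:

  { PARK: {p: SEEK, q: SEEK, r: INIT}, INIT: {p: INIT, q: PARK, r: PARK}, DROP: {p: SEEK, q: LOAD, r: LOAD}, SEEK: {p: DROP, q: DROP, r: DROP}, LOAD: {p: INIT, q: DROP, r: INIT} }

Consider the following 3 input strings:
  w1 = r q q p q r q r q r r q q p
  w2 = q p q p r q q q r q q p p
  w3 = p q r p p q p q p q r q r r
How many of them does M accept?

2

w1:
  start at PARK
  read 'r': PARK → INIT
  read 'q': INIT → PARK
  read 'q': PARK → SEEK
  read 'p': SEEK → DROP
  read 'q': DROP → LOAD
  read 'r': LOAD → INIT
  read 'q': INIT → PARK
  read 'r': PARK → INIT
  read 'q': INIT → PARK
  read 'r': PARK → INIT
  read 'r': INIT → PARK
  read 'q': PARK → SEEK
  read 'q': SEEK → DROP
  read 'p': DROP → SEEK
  end SEEK, accepted
w2:
  start at PARK
  read 'q': PARK → SEEK
  read 'p': SEEK → DROP
  read 'q': DROP → LOAD
  read 'p': LOAD → INIT
  read 'r': INIT → PARK
  read 'q': PARK → SEEK
  read 'q': SEEK → DROP
  read 'q': DROP → LOAD
  read 'r': LOAD → INIT
  read 'q': INIT → PARK
  read 'q': PARK → SEEK
  read 'p': SEEK → DROP
  read 'p': DROP → SEEK
  end SEEK, accepted
w3:
  start at PARK
  read 'p': PARK → SEEK
  read 'q': SEEK → DROP
  read 'r': DROP → LOAD
  read 'p': LOAD → INIT
  read 'p': INIT → INIT
  read 'q': INIT → PARK
  read 'p': PARK → SEEK
  read 'q': SEEK → DROP
  read 'p': DROP → SEEK
  read 'q': SEEK → DROP
  read 'r': DROP → LOAD
  read 'q': LOAD → DROP
  read 'r': DROP → LOAD
  read 'r': LOAD → INIT
  end INIT, rejected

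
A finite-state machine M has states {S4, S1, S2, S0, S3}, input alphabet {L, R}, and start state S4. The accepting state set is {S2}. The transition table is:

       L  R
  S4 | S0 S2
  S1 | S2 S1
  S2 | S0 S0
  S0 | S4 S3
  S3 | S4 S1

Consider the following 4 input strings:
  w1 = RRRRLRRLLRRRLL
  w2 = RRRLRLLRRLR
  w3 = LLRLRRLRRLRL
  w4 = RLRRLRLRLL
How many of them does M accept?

w1: Trace: S4 -R-> S2 -R-> S0 -R-> S3 -R-> S1 -L-> S2 -R-> S0 -R-> S3 -L-> S4 -L-> S0 -R-> S3 -R-> S1 -R-> S1 -L-> S2 -L-> S0  → end S0, rejected
w2: Trace: S4 -R-> S2 -R-> S0 -R-> S3 -L-> S4 -R-> S2 -L-> S0 -L-> S4 -R-> S2 -R-> S0 -L-> S4 -R-> S2  → end S2, accepted
w3: Trace: S4 -L-> S0 -L-> S4 -R-> S2 -L-> S0 -R-> S3 -R-> S1 -L-> S2 -R-> S0 -R-> S3 -L-> S4 -R-> S2 -L-> S0  → end S0, rejected
w4: Trace: S4 -R-> S2 -L-> S0 -R-> S3 -R-> S1 -L-> S2 -R-> S0 -L-> S4 -R-> S2 -L-> S0 -L-> S4  → end S4, rejected

1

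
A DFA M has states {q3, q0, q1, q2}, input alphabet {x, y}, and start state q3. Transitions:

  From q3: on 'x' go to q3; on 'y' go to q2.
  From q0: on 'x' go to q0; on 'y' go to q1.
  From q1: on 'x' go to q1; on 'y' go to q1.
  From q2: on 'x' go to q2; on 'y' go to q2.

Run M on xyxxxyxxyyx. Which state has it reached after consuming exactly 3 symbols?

q2

q3 → q3 → q2 → q2
After 3 symbols: q2.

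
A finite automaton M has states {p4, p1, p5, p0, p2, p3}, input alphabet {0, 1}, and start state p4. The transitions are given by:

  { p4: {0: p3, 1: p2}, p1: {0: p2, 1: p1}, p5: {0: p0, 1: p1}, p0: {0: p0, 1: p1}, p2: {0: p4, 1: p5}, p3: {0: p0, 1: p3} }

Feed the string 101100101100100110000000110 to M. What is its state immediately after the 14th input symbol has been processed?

p4

start at p4
read '1': p4 → p2
read '0': p2 → p4
read '1': p4 → p2
read '1': p2 → p5
read '0': p5 → p0
read '0': p0 → p0
read '1': p0 → p1
read '0': p1 → p2
read '1': p2 → p5
read '1': p5 → p1
read '0': p1 → p2
read '0': p2 → p4
read '1': p4 → p2
read '0': p2 → p4
After 14 symbols: p4.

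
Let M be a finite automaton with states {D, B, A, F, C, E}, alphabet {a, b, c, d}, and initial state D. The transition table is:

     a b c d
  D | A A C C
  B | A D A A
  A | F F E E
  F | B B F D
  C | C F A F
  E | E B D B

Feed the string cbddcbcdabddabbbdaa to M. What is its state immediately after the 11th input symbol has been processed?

D

Trace: D -c-> C -b-> F -d-> D -d-> C -c-> A -b-> F -c-> F -d-> D -a-> A -b-> F -d-> D
After 11 symbols: D.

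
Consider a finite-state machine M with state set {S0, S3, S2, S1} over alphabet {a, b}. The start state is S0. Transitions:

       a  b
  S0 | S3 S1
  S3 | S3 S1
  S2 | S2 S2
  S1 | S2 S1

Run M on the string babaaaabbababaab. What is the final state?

S2

Trace: S0 -b-> S1 -a-> S2 -b-> S2 -a-> S2 -a-> S2 -a-> S2 -a-> S2 -b-> S2 -b-> S2 -a-> S2 -b-> S2 -a-> S2 -b-> S2 -a-> S2 -a-> S2 -b-> S2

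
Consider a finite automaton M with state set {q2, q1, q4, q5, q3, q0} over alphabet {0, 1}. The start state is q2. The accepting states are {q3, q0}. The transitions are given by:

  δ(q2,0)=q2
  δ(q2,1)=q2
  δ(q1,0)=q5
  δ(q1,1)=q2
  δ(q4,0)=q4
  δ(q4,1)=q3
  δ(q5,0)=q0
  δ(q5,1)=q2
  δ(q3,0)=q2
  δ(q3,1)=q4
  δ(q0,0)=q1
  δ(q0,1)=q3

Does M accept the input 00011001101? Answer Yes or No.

start at q2
read '0': q2 → q2
read '0': q2 → q2
read '0': q2 → q2
read '1': q2 → q2
read '1': q2 → q2
read '0': q2 → q2
read '0': q2 → q2
read '1': q2 → q2
read '1': q2 → q2
read '0': q2 → q2
read '1': q2 → q2
End state q2 is not accepting.

No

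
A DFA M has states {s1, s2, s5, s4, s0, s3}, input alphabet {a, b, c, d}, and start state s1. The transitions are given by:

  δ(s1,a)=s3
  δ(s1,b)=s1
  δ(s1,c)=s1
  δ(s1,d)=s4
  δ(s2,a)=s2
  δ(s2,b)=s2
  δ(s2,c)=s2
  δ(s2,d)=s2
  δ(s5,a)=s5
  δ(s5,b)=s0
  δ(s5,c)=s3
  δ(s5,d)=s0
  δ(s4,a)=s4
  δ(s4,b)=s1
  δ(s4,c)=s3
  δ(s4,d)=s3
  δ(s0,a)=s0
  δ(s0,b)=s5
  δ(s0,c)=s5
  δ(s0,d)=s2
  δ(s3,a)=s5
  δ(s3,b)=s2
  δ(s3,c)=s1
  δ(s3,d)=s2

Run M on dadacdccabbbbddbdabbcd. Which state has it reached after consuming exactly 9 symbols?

s2

start at s1
read 'd': s1 → s4
read 'a': s4 → s4
read 'd': s4 → s3
read 'a': s3 → s5
read 'c': s5 → s3
read 'd': s3 → s2
read 'c': s2 → s2
read 'c': s2 → s2
read 'a': s2 → s2
After 9 symbols: s2.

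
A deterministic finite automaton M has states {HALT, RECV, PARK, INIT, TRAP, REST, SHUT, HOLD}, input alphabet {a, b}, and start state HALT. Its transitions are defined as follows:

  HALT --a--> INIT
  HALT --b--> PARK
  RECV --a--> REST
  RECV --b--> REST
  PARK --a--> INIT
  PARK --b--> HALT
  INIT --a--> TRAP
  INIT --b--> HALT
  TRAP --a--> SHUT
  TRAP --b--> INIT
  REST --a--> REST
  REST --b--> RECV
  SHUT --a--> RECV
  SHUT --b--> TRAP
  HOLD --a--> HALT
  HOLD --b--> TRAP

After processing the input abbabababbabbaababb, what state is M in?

Trace: HALT -a-> INIT -b-> HALT -b-> PARK -a-> INIT -b-> HALT -a-> INIT -b-> HALT -a-> INIT -b-> HALT -b-> PARK -a-> INIT -b-> HALT -b-> PARK -a-> INIT -a-> TRAP -b-> INIT -a-> TRAP -b-> INIT -b-> HALT

HALT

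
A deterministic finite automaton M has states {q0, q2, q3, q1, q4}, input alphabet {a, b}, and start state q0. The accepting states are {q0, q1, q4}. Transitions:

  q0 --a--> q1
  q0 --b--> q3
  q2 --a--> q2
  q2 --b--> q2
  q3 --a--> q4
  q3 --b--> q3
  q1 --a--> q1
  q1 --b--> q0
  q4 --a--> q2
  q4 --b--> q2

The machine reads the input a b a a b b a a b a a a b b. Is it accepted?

No

q0 → q1 → q0 → q1 → q1 → q0 → q3 → q4 → q2 → q2 → q2 → q2 → q2 → q2 → q2
End state q2 is not accepting.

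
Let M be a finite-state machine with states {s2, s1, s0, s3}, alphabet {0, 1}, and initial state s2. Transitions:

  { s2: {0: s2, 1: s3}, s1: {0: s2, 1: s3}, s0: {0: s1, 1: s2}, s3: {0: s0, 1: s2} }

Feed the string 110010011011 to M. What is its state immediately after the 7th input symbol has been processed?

s1

start at s2
read '1': s2 → s3
read '1': s3 → s2
read '0': s2 → s2
read '0': s2 → s2
read '1': s2 → s3
read '0': s3 → s0
read '0': s0 → s1
After 7 symbols: s1.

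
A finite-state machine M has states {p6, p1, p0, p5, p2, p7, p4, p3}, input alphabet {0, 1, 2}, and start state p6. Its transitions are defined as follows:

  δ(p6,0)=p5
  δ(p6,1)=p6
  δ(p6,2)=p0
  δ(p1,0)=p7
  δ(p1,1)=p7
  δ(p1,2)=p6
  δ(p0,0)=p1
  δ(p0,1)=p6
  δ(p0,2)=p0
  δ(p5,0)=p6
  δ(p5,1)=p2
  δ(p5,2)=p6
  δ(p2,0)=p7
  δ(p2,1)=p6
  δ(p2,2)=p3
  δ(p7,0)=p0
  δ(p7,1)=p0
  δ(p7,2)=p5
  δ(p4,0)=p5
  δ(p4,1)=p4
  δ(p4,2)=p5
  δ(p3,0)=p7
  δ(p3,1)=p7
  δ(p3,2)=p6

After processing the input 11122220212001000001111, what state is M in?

p6

p6 → p6 → p6 → p6 → p0 → p0 → p0 → p0 → p1 → p6 → p6 → p0 → p1 → p7 → p0 → p1 → p7 → p0 → p1 → p7 → p0 → p6 → p6 → p6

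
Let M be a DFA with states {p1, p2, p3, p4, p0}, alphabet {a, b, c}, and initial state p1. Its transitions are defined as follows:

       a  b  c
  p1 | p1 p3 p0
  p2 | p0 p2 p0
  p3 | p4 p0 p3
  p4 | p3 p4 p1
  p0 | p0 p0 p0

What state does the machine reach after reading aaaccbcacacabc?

p0

Trace: p1 -a-> p1 -a-> p1 -a-> p1 -c-> p0 -c-> p0 -b-> p0 -c-> p0 -a-> p0 -c-> p0 -a-> p0 -c-> p0 -a-> p0 -b-> p0 -c-> p0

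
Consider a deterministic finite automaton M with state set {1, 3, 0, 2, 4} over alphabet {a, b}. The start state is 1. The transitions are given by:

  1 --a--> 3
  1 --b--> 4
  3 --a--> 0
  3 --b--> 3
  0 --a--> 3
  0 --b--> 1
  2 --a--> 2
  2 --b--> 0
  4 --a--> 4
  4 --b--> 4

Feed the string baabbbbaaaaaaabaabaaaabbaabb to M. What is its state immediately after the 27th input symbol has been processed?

4

1 → 4 → 4 → 4 → 4 → 4 → 4 → 4 → 4 → 4 → 4 → 4 → 4 → 4 → 4 → 4 → 4 → 4 → 4 → 4 → 4 → 4 → 4 → 4 → 4 → 4 → 4 → 4
After 27 symbols: 4.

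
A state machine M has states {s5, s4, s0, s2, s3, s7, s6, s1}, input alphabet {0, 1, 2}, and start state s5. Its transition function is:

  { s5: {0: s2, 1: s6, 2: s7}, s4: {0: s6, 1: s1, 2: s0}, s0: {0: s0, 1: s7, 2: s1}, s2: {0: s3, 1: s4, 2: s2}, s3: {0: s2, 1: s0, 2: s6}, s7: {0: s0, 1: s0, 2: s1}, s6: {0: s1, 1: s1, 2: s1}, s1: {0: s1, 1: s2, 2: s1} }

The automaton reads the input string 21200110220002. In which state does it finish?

s1

s5 → s7 → s0 → s1 → s1 → s1 → s2 → s4 → s6 → s1 → s1 → s1 → s1 → s1 → s1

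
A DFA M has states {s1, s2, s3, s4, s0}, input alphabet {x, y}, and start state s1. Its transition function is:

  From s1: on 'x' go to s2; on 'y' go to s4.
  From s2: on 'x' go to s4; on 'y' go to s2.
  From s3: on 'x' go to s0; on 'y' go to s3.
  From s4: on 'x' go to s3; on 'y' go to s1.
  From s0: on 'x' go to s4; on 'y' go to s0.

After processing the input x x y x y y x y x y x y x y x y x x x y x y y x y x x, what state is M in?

start at s1
read 'x': s1 → s2
read 'x': s2 → s4
read 'y': s4 → s1
read 'x': s1 → s2
read 'y': s2 → s2
read 'y': s2 → s2
read 'x': s2 → s4
read 'y': s4 → s1
read 'x': s1 → s2
read 'y': s2 → s2
read 'x': s2 → s4
read 'y': s4 → s1
read 'x': s1 → s2
read 'y': s2 → s2
read 'x': s2 → s4
read 'y': s4 → s1
read 'x': s1 → s2
read 'x': s2 → s4
read 'x': s4 → s3
read 'y': s3 → s3
read 'x': s3 → s0
read 'y': s0 → s0
read 'y': s0 → s0
read 'x': s0 → s4
read 'y': s4 → s1
read 'x': s1 → s2
read 'x': s2 → s4

s4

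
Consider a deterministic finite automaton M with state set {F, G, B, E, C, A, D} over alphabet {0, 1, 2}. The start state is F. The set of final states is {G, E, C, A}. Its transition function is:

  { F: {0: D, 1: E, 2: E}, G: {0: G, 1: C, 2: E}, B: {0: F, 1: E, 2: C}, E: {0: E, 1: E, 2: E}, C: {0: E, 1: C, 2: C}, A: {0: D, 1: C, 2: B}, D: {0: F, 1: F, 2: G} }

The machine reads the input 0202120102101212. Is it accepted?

Yes

Trace: F -0-> D -2-> G -0-> G -2-> E -1-> E -2-> E -0-> E -1-> E -0-> E -2-> E -1-> E -0-> E -1-> E -2-> E -1-> E -2-> E
End state E is accepting.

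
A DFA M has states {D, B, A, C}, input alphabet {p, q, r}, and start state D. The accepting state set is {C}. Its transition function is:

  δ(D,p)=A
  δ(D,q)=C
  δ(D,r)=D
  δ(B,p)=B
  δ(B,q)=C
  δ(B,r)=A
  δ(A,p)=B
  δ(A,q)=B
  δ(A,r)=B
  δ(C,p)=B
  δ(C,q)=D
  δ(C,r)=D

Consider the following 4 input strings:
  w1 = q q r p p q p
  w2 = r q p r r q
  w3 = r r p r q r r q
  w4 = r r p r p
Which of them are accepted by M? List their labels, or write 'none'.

w2, w3

w1: Trace: D -q-> C -q-> D -r-> D -p-> A -p-> B -q-> C -p-> B  → end B, rejected
w2: Trace: D -r-> D -q-> C -p-> B -r-> A -r-> B -q-> C  → end C, accepted
w3: Trace: D -r-> D -r-> D -p-> A -r-> B -q-> C -r-> D -r-> D -q-> C  → end C, accepted
w4: Trace: D -r-> D -r-> D -p-> A -r-> B -p-> B  → end B, rejected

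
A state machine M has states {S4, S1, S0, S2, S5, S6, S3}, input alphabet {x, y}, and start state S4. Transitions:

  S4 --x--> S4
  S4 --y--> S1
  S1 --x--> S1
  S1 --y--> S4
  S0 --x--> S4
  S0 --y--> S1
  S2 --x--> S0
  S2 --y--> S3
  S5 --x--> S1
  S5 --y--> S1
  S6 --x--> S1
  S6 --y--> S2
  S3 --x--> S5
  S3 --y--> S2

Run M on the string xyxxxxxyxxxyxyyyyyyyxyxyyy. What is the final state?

S4 → S4 → S1 → S1 → S1 → S1 → S1 → S1 → S4 → S4 → S4 → S4 → S1 → S1 → S4 → S1 → S4 → S1 → S4 → S1 → S4 → S4 → S1 → S1 → S4 → S1 → S4

S4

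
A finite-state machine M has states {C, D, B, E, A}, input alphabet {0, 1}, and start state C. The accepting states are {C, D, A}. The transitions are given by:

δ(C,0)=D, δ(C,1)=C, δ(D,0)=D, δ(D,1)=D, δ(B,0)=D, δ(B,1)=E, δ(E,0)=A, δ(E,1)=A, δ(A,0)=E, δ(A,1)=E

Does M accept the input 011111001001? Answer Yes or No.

C → D → D → D → D → D → D → D → D → D → D → D → D
End state D is accepting.

Yes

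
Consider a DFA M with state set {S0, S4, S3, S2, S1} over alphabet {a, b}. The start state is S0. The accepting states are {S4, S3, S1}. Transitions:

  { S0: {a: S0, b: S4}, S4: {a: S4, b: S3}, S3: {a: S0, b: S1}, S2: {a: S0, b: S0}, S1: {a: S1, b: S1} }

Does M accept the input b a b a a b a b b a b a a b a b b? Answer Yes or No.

S0 → S4 → S4 → S3 → S0 → S0 → S4 → S4 → S3 → S1 → S1 → S1 → S1 → S1 → S1 → S1 → S1 → S1
End state S1 is accepting.

Yes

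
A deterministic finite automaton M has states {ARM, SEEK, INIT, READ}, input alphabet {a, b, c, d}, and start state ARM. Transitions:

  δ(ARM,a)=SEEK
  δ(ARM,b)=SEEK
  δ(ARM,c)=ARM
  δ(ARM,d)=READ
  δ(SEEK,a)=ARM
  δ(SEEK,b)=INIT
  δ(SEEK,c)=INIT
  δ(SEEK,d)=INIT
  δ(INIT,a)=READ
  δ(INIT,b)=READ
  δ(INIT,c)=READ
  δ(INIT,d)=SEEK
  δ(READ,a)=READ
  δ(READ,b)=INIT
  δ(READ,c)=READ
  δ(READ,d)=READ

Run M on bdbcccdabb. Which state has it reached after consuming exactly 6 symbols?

READ

ARM → SEEK → INIT → READ → READ → READ → READ
After 6 symbols: READ.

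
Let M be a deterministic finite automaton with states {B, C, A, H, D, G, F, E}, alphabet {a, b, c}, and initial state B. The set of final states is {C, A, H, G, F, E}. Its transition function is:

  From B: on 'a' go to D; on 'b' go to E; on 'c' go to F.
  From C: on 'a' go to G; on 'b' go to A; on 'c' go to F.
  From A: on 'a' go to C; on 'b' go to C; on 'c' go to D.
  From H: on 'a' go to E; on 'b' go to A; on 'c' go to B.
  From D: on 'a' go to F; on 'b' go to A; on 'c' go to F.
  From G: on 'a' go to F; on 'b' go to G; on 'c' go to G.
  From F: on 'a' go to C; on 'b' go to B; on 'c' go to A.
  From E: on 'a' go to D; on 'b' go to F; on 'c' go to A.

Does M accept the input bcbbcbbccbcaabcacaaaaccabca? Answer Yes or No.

B → E → A → C → A → D → A → C → F → A → C → F → C → G → G → G → F → A → C → G → F → C → F → A → C → A → D → F
End state F is accepting.

Yes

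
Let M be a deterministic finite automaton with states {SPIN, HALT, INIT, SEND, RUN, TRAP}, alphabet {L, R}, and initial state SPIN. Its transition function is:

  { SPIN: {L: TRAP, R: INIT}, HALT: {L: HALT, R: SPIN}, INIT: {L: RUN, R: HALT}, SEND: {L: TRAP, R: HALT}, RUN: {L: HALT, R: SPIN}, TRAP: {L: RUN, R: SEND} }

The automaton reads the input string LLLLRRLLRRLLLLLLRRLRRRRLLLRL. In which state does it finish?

TRAP

SPIN → TRAP → RUN → HALT → HALT → SPIN → INIT → RUN → HALT → SPIN → INIT → RUN → HALT → HALT → HALT → HALT → HALT → SPIN → INIT → RUN → SPIN → INIT → HALT → SPIN → TRAP → RUN → HALT → SPIN → TRAP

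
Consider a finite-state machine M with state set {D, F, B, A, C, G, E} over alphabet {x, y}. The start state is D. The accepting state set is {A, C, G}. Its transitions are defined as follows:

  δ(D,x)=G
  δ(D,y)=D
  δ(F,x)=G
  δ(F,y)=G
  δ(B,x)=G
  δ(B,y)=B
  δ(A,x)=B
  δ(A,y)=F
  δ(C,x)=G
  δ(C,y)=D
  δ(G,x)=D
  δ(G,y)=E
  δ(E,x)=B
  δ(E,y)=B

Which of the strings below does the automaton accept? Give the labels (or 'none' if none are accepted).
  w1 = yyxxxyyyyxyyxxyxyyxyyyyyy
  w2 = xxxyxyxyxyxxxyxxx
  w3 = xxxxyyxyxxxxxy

w1: Trace: D -y-> D -y-> D -x-> G -x-> D -x-> G -y-> E -y-> B -y-> B -y-> B -x-> G -y-> E -y-> B -x-> G -x-> D -y-> D -x-> G -y-> E -y-> B -x-> G -y-> E -y-> B -y-> B -y-> B -y-> B -y-> B  → end B, rejected
w2: Trace: D -x-> G -x-> D -x-> G -y-> E -x-> B -y-> B -x-> G -y-> E -x-> B -y-> B -x-> G -x-> D -x-> G -y-> E -x-> B -x-> G -x-> D  → end D, rejected
w3: Trace: D -x-> G -x-> D -x-> G -x-> D -y-> D -y-> D -x-> G -y-> E -x-> B -x-> G -x-> D -x-> G -x-> D -y-> D  → end D, rejected

none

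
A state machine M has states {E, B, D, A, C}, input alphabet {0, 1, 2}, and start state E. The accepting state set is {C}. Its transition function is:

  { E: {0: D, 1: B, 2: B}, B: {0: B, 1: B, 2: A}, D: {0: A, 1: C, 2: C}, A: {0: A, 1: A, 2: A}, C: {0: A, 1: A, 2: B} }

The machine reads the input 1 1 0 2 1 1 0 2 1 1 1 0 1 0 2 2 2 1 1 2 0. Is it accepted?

Trace: E -1-> B -1-> B -0-> B -2-> A -1-> A -1-> A -0-> A -2-> A -1-> A -1-> A -1-> A -0-> A -1-> A -0-> A -2-> A -2-> A -2-> A -1-> A -1-> A -2-> A -0-> A
End state A is not accepting.

No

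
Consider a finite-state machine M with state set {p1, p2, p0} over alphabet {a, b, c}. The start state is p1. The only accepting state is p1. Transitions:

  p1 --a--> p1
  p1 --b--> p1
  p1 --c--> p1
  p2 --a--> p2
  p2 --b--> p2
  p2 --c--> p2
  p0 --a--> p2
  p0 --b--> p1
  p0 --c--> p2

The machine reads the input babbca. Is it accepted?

Yes

p1 → p1 → p1 → p1 → p1 → p1 → p1
End state p1 is accepting.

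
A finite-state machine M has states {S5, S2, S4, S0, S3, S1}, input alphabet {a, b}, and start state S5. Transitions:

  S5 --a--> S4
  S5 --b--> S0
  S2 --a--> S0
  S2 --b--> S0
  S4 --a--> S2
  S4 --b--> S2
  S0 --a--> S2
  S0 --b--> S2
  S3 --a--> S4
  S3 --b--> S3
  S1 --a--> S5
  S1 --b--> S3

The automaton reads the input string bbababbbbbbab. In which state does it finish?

Trace: S5 -b-> S0 -b-> S2 -a-> S0 -b-> S2 -a-> S0 -b-> S2 -b-> S0 -b-> S2 -b-> S0 -b-> S2 -b-> S0 -a-> S2 -b-> S0

S0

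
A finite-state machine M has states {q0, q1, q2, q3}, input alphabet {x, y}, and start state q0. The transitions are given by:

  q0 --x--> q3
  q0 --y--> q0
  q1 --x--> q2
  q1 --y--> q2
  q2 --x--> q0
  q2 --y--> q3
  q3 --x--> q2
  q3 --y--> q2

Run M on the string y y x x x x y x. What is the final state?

q0

Trace: q0 -y-> q0 -y-> q0 -x-> q3 -x-> q2 -x-> q0 -x-> q3 -y-> q2 -x-> q0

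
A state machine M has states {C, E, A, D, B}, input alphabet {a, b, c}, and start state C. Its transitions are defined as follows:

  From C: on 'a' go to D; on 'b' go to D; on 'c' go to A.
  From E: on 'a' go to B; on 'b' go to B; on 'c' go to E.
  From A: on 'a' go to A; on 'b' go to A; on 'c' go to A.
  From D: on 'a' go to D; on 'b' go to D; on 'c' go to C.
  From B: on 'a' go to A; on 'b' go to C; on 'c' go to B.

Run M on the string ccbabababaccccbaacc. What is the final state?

start at C
read 'c': C → A
read 'c': A → A
read 'b': A → A
read 'a': A → A
read 'b': A → A
read 'a': A → A
read 'b': A → A
read 'a': A → A
read 'b': A → A
read 'a': A → A
read 'c': A → A
read 'c': A → A
read 'c': A → A
read 'c': A → A
read 'b': A → A
read 'a': A → A
read 'a': A → A
read 'c': A → A
read 'c': A → A

A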